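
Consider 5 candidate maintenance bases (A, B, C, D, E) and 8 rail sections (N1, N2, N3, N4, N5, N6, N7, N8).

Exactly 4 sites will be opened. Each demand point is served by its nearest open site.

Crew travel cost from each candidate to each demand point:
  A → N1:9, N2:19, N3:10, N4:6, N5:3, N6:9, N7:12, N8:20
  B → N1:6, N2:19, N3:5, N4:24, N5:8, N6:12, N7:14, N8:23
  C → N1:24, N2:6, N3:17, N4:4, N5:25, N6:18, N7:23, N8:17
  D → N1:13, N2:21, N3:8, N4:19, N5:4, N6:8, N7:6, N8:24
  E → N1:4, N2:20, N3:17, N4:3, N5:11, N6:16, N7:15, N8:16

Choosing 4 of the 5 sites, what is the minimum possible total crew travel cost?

Open {B, C, D, E}.
  N1→E 4, N2→C 6, N3→B 5, N4→E 3, N5→D 4, N6→D 8, N7→D 6, N8→E 16  ⇒ total 52.
Compare {A, C, D, E}: total 54.
Compare {A, B, C, D}: total 55.
No size-4 selection does better; minimum is 52.

52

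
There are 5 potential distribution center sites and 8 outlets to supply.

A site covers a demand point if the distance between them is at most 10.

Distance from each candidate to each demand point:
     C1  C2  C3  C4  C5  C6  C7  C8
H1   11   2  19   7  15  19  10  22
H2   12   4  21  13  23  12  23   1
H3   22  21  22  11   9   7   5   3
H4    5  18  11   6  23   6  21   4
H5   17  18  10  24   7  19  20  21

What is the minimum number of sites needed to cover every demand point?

Coverage sets (demand points within 10 of each site):
  H1: {C2, C4, C7}
  H2: {C2, C8}
  H3: {C5, C6, C7, C8}
  H4: {C1, C4, C6, C8}
  H5: {C3, C5}
No 2 sites suffice: every size-2 union leaves at least one demand point uncovered.
But {H1, H4, H5} covers everything, so the minimum is 3.

3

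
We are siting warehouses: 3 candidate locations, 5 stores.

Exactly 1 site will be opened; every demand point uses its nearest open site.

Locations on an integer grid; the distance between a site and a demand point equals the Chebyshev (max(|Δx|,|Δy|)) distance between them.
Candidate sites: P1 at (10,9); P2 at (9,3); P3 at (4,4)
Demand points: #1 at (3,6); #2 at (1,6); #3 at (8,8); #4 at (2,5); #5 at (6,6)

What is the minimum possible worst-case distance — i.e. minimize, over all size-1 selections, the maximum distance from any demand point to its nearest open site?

Open {P3}.
  Farthest demand point is #3 at distance 4 (to P3); all others are ≤ 4.
With {P2} the worst case is 8.
With {P1} the worst case is 9.
No size-1 selection achieves below 4.

4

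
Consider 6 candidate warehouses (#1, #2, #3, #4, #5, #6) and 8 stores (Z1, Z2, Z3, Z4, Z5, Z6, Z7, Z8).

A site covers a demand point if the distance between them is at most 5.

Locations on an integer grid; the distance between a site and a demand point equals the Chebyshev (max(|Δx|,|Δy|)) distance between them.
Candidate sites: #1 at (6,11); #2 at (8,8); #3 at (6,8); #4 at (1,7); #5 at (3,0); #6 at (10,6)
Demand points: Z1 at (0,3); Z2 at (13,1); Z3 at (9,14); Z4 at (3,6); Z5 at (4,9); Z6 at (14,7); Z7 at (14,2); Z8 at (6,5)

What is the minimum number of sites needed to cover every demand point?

3

Coverage sets (demand points within 5 of each site):
  #1: {Z3, Z4, Z5}
  #2: {Z4, Z5, Z8}
  #3: {Z4, Z5, Z8}
  #4: {Z1, Z4, Z5, Z8}
  #5: {Z1, Z8}
  #6: {Z2, Z6, Z7, Z8}
No 2 sites suffice: every size-2 union leaves at least one demand point uncovered.
But {#1, #4, #6} covers everything, so the minimum is 3.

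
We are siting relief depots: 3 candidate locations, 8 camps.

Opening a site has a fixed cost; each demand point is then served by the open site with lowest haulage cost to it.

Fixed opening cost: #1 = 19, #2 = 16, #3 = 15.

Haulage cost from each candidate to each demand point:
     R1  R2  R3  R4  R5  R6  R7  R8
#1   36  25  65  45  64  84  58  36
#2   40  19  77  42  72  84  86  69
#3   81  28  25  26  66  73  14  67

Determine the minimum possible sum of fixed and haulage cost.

333

Open {#1, #3}: assign each demand point to its cheapest open site.
  R1→#1 36, R2→#1 25, R3→#3 25, R4→#3 26, R5→#1 64, R6→#3 73, R7→#3 14, R8→#1 36
  haulage cost 299, fixed 34 → total 333.
Compare {#1, #2, #3}: haulage cost 293 + fixed 50 = 343.
Compare {#2, #3}: haulage cost 330 + fixed 31 = 361.
Compare {#3}: haulage cost 380 + fixed 15 = 395.
All other subsets cost ≥ 343. Minimum total cost: 333.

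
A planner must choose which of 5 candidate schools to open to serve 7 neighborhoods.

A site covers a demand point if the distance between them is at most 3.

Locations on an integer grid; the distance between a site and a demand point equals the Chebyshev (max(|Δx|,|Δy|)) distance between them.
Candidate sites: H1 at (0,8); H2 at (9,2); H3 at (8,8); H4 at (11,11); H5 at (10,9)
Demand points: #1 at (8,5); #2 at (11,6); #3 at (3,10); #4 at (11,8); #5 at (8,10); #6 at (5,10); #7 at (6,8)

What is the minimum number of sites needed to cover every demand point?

Coverage sets (demand points within 3 of each site):
  H1: {#3}
  H2: {#1}
  H3: {#1, #2, #4, #5, #6, #7}
  H4: {#4, #5}
  H5: {#2, #4, #5}
No single site covers all 7 demand points.
But {H1, H3} covers everything, so the minimum is 2.

2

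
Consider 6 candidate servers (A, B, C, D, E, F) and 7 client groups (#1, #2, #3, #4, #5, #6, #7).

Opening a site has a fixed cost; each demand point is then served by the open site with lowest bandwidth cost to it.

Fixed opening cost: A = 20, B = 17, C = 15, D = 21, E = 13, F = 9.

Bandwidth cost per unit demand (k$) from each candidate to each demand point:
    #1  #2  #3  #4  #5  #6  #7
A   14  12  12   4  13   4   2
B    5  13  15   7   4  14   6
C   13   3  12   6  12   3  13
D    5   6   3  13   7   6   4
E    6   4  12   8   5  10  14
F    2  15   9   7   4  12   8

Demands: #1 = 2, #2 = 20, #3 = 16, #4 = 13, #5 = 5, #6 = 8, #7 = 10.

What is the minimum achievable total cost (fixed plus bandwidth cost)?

293

Open {A, C, D, F}: assign each demand point to its cheapest open site.
  #1→F 2×2=4, #2→C 20×3=60, #3→D 16×3=48, #4→A 13×4=52, #5→F 5×4=20, #6→C 8×3=24, #7→A 10×2=20
  bandwidth cost 228, fixed 65 → total 293.
Compare {A, C, D}: bandwidth cost 249 + fixed 56 = 305.
Compare {A, C, D, E, F}: bandwidth cost 228 + fixed 78 = 306.
Compare {A, B, C, D}: bandwidth cost 234 + fixed 73 = 307.
All other subsets cost ≥ 305. Minimum total cost: 293.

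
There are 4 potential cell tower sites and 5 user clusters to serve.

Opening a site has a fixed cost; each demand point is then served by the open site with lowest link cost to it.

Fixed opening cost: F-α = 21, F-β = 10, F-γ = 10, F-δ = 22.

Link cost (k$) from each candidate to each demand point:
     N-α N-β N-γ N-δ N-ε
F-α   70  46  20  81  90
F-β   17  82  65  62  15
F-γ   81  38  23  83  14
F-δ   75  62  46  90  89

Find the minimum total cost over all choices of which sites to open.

174

Open {F-β, F-γ}: assign each demand point to its cheapest open site.
  N-α→F-β 17, N-β→F-γ 38, N-γ→F-γ 23, N-δ→F-β 62, N-ε→F-γ 14
  link cost 154, fixed 20 → total 174.
Compare {F-α, F-β}: link cost 160 + fixed 31 = 191.
Compare {F-α, F-β, F-γ}: link cost 151 + fixed 41 = 192.
Compare {F-β, F-γ, F-δ}: link cost 154 + fixed 42 = 196.
All other subsets cost ≥ 191. Minimum total cost: 174.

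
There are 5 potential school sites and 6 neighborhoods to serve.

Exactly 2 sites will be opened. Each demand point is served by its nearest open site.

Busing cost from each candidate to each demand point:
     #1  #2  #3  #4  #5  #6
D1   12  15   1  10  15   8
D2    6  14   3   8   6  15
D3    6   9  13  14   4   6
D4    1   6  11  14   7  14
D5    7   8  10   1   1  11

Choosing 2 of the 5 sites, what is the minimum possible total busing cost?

Open {D1, D5}.
  #1→D5 7, #2→D5 8, #3→D1 1, #4→D5 1, #5→D5 1, #6→D1 8  ⇒ total 26.
Compare {D2, D5}: total 30.
Compare {D4, D5}: total 30.
No size-2 selection does better; minimum is 26.

26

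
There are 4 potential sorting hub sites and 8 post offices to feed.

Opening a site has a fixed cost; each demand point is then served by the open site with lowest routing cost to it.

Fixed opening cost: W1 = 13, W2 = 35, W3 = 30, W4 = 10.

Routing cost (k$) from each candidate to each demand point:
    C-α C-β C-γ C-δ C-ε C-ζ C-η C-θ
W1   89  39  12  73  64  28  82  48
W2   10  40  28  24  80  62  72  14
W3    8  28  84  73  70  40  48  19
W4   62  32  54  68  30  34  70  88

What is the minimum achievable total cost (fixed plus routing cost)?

278

Open {W1, W2, W4}: assign each demand point to its cheapest open site.
  C-α→W2 10, C-β→W4 32, C-γ→W1 12, C-δ→W2 24, C-ε→W4 30, C-ζ→W1 28, C-η→W4 70, C-θ→W2 14
  routing cost 220, fixed 58 → total 278.
Compare {W1, W2, W3, W4}: routing cost 192 + fixed 88 = 280.
Compare {W2, W4}: routing cost 242 + fixed 45 = 287.
Compare {W2, W3, W4}: routing cost 214 + fixed 75 = 289.
All other subsets cost ≥ 280. Minimum total cost: 278.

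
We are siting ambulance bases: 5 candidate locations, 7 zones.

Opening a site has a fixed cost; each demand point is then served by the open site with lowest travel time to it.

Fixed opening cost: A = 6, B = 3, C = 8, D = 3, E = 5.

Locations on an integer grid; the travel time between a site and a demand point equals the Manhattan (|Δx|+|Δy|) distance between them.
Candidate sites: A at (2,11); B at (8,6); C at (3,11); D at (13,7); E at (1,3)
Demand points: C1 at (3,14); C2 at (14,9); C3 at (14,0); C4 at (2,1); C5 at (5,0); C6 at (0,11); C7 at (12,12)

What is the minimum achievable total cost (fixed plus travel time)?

47

Open {A, D, E}: assign each demand point to its cheapest open site.
  C1→A 4, C2→D 3, C3→D 8, C4→E 3, C5→E 7, C6→A 2, C7→D 6
  travel time 33, fixed 14 → total 47.
Compare {C, D, E}: travel time 33 + fixed 16 = 49.
Compare {A, B, D, E}: travel time 33 + fixed 17 = 50.
Compare {B, C, D, E}: travel time 33 + fixed 19 = 52.
All other subsets cost ≥ 49. Minimum total cost: 47.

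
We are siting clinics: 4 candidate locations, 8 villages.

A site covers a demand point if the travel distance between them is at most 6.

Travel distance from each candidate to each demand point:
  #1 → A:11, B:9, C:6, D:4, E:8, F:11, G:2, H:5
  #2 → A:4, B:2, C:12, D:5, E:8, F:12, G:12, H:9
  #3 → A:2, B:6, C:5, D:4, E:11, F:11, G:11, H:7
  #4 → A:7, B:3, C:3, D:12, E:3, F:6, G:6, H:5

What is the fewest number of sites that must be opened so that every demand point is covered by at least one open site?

Coverage sets (demand points within 6 of each site):
  #1: {C, D, G, H}
  #2: {A, B, D}
  #3: {A, B, C, D}
  #4: {B, C, E, F, G, H}
No single site covers all 8 demand points.
But {#2, #4} covers everything, so the minimum is 2.

2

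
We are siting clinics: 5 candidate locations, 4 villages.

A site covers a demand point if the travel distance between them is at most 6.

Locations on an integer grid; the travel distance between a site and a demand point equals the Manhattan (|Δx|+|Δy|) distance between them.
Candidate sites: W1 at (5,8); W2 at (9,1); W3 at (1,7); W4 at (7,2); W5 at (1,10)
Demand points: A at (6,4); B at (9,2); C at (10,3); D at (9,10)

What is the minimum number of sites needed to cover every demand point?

2

Coverage sets (demand points within 6 of each site):
  W1: {A, D}
  W2: {A, B, C}
  W3: {}
  W4: {A, B, C}
  W5: {}
No single site covers all 4 demand points.
But {W1, W2} covers everything, so the minimum is 2.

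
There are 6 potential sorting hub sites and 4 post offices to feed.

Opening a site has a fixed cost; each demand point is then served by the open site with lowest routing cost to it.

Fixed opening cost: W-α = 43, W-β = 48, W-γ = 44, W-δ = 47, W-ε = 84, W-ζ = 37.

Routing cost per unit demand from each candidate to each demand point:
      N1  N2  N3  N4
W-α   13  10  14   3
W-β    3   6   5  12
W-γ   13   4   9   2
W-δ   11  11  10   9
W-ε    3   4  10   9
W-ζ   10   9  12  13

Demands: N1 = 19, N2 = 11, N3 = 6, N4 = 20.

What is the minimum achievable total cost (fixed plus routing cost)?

263

Open {W-β, W-γ}: assign each demand point to its cheapest open site.
  N1→W-β 19×3=57, N2→W-γ 11×4=44, N3→W-β 6×5=30, N4→W-γ 20×2=40
  routing cost 171, fixed 92 → total 263.
Compare {W-β, W-γ, W-ζ}: routing cost 171 + fixed 129 = 300.
Compare {W-α, W-β}: routing cost 213 + fixed 91 = 304.
Compare {W-α, W-β, W-γ}: routing cost 171 + fixed 135 = 306.
All other subsets cost ≥ 300. Minimum total cost: 263.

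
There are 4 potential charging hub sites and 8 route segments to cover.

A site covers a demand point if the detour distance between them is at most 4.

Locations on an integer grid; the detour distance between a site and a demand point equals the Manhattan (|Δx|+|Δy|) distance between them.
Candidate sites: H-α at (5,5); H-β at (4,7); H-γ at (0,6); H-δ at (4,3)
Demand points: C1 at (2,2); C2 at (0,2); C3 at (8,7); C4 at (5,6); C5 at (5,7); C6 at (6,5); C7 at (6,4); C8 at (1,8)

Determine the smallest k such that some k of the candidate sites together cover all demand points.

3

Coverage sets (demand points within 4 of each site):
  H-α: {C4, C5, C6, C7}
  H-β: {C3, C4, C5, C6, C8}
  H-γ: {C2, C8}
  H-δ: {C1, C4, C6, C7}
No 2 sites suffice: every size-2 union leaves at least one demand point uncovered.
But {H-β, H-γ, H-δ} covers everything, so the minimum is 3.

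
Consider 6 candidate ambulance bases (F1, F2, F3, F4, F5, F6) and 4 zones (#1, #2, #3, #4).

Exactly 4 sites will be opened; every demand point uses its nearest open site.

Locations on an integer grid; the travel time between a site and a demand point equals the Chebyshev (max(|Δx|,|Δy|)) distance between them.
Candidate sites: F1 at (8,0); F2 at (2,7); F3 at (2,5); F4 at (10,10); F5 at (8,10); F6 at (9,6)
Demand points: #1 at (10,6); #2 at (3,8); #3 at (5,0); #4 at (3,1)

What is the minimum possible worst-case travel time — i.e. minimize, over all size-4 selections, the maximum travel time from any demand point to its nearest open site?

Open {F1, F2, F3, F4}.
  Farthest demand point is #1 at travel time 4 (to F4); all others are ≤ 4.
With {F1, F2, F3, F5} the worst case is 4.
With {F1, F2, F3, F6} the worst case is 4.
No size-4 selection achieves below 4.

4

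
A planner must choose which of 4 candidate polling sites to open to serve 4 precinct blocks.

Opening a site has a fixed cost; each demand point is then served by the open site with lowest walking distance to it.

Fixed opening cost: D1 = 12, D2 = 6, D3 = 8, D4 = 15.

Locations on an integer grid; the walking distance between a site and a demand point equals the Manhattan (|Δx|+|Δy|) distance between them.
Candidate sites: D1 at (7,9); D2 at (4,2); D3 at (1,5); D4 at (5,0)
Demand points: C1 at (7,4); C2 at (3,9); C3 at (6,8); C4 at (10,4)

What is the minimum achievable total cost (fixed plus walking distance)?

Open {D1}: assign each demand point to its cheapest open site.
  C1→D1 5, C2→D1 4, C3→D1 2, C4→D1 8
  walking distance 19, fixed 12 → total 31.
Compare {D2}: walking distance 29 + fixed 6 = 35.
Compare {D1, D2}: walking distance 19 + fixed 18 = 37.
Compare {D3}: walking distance 31 + fixed 8 = 39.
All other subsets cost ≥ 35. Minimum total cost: 31.

31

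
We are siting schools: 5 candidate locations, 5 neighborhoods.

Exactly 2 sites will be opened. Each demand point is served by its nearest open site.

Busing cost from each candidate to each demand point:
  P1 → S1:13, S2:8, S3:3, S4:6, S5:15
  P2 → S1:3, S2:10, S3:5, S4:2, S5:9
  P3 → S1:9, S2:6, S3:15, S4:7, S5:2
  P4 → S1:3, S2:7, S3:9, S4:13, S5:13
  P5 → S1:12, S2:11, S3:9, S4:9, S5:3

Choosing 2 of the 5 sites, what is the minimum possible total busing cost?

Open {P2, P3}.
  S1→P2 3, S2→P3 6, S3→P2 5, S4→P2 2, S5→P3 2  ⇒ total 18.
Compare {P2, P5}: total 23.
Compare {P1, P2}: total 25.
No size-2 selection does better; minimum is 18.

18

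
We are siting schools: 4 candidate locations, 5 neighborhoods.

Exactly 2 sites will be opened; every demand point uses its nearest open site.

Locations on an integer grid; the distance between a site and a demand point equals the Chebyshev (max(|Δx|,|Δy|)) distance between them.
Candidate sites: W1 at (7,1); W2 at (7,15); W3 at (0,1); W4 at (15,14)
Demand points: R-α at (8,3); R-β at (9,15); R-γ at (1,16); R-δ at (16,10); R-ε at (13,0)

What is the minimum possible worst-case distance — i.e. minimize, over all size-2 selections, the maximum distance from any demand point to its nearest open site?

9

Open {W1, W2}.
  Farthest demand point is R-δ at distance 9 (to W1); all others are ≤ 9.
With {W2, W3} the worst case is 13.
With {W1, W4} the worst case is 14.
No size-2 selection achieves below 9.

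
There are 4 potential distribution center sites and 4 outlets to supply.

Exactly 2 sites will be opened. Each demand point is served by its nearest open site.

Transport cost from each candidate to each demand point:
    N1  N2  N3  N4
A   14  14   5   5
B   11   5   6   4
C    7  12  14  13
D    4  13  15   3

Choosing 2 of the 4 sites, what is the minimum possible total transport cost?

18

Open {B, D}.
  N1→D 4, N2→B 5, N3→B 6, N4→D 3  ⇒ total 18.
Compare {B, C}: total 22.
Compare {A, B}: total 25.
No size-2 selection does better; minimum is 18.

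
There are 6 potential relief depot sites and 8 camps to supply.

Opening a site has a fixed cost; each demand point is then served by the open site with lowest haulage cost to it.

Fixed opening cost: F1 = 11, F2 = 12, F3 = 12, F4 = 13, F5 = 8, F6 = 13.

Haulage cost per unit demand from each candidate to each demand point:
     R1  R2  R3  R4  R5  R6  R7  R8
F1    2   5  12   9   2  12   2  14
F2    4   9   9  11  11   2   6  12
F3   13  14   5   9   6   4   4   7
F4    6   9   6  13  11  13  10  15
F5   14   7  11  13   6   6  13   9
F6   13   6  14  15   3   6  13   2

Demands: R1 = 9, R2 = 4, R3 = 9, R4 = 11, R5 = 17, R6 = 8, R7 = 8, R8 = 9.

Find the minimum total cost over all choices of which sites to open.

Open {F1, F2, F3, F6}: assign each demand point to its cheapest open site.
  R1→F1 9×2=18, R2→F1 4×5=20, R3→F3 9×5=45, R4→F1 11×9=99, R5→F1 17×2=34, R6→F2 8×2=16, R7→F1 8×2=16, R8→F6 9×2=18
  haulage cost 266, fixed 48 → total 314.
Compare {F1, F3, F6}: haulage cost 282 + fixed 36 = 318.
Compare {F1, F2, F3, F5, F6}: haulage cost 266 + fixed 56 = 322.
Compare {F1, F2, F4, F6}: haulage cost 275 + fixed 49 = 324.
All other subsets cost ≥ 318. Minimum total cost: 314.

314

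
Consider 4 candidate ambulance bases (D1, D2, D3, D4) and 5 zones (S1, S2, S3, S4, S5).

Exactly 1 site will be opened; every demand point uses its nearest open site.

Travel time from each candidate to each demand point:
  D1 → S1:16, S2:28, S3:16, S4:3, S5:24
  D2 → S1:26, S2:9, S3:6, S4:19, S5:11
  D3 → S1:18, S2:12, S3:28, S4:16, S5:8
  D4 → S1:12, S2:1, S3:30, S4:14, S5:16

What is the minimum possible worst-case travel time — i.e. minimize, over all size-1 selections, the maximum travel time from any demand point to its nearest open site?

Open {D2}.
  Farthest demand point is S1 at travel time 26 (to D2); all others are ≤ 26.
With {D1} the worst case is 28.
With {D3} the worst case is 28.
No size-1 selection achieves below 26.

26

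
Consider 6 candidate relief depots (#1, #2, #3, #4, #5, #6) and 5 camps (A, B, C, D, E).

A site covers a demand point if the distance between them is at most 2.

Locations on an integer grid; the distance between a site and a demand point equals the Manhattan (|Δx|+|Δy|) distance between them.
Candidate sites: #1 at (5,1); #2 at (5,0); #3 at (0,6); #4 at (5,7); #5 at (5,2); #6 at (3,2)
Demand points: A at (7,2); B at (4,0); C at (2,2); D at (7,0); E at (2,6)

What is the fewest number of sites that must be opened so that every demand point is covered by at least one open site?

4

Coverage sets (demand points within 2 of each site):
  #1: {B}
  #2: {B, D}
  #3: {E}
  #4: {}
  #5: {A}
  #6: {C}
No 3 sites suffice: every size-3 union leaves at least one demand point uncovered.
But {#2, #3, #5, #6} covers everything, so the minimum is 4.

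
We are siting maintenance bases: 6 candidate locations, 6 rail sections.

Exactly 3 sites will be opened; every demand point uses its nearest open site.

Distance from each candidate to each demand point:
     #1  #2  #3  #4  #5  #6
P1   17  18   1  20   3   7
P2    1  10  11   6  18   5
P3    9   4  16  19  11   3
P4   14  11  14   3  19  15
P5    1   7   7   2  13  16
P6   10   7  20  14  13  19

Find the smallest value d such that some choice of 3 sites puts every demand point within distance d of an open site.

Open {P1, P3, P5}.
  Farthest demand point is #2 at distance 4 (to P3); all others are ≤ 4.
With {P1, P2, P3} the worst case is 6.
With {P1, P2, P5} the worst case is 7.
No size-3 selection achieves below 4.

4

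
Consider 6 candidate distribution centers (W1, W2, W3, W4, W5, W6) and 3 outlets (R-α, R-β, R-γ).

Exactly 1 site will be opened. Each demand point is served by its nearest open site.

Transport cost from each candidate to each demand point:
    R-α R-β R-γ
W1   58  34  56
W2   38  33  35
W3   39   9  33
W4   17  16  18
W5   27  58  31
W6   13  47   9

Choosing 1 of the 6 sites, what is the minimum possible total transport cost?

Open {W4}.
  R-α→W4 17, R-β→W4 16, R-γ→W4 18  ⇒ total 51.
Compare {W6}: total 69.
Compare {W3}: total 81.
No size-1 selection does better; minimum is 51.

51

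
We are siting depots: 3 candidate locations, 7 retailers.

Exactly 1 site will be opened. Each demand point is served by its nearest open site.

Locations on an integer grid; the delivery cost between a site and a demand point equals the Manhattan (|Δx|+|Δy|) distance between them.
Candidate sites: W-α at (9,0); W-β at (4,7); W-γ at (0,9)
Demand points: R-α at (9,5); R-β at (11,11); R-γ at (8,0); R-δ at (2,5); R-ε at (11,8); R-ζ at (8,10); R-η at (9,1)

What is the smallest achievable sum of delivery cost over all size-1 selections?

Open {W-α}.
  R-α→W-α 5, R-β→W-α 13, R-γ→W-α 1, R-δ→W-α 12, R-ε→W-α 10, R-ζ→W-α 11, R-η→W-α 1  ⇒ total 53.
Compare {W-β}: total 59.
Compare {W-γ}: total 87.

53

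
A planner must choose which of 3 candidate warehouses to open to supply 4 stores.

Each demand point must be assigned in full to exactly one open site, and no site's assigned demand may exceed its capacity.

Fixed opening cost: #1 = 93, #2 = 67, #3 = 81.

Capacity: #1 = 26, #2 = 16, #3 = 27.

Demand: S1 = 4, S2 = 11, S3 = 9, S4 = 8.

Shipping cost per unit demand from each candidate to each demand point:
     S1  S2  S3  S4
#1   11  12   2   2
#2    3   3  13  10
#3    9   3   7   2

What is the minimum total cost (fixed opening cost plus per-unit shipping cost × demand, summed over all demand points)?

Open {#1, #2}; cheapest assignment that respects the capacities:
  #1 (cap 26, load 17): S3, S4 — cost 9×2 + 8×2 = 34
  #2 (cap 16, load 15): S1, S2 — cost 4×3 + 11×3 = 45
  Shipping 79, fixed 160 → total 239.
  Any other capacity-feasible assignment to {#1, #2} ships for at least 79.
Compare {#2, #3}: its best feasible assignment gives total 272.
Compare {#1, #3}: its best feasible assignment gives total 277.
Every other set of open sites that can feasibly serve all demand totals ≥ 272 even under its best assignment. Minimum: 239.

239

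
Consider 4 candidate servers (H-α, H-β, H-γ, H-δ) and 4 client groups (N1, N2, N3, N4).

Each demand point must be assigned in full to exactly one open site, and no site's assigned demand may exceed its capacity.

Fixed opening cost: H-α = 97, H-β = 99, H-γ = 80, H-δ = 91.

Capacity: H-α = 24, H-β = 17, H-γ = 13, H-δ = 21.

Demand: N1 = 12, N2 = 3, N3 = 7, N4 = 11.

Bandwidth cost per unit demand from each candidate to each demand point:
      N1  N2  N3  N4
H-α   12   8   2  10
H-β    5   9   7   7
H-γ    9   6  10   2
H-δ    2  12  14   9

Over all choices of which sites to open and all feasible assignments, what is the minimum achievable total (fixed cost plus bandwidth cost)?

352

Open {H-α, H-γ, H-δ}; cheapest assignment that respects the capacities:
  H-α (cap 24, load 10): N2, N3 — cost 3×8 + 7×2 = 38
  H-γ (cap 13, load 11): N4 — cost 11×2 = 22
  H-δ (cap 21, load 12): N1 — cost 12×2 = 24
  Shipping 84, fixed 268 → total 352.
  Any other capacity-feasible assignment to {H-α, H-γ, H-δ} ships for at least 84.
Compare {H-α, H-δ}: its best feasible assignment gives total 360.
Compare {H-α, H-γ}: its best feasible assignment gives total 381.
Every other set of open sites that can feasibly serve all demand totals ≥ 360 even under its best assignment. Minimum: 352.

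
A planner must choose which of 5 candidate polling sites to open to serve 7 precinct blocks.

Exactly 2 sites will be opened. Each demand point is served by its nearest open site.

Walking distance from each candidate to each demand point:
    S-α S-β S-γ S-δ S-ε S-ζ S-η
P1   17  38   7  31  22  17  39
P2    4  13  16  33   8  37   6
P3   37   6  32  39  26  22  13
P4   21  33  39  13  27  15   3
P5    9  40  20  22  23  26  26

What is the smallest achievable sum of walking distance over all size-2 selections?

72

Open {P2, P4}.
  S-α→P2 4, S-β→P2 13, S-γ→P2 16, S-δ→P4 13, S-ε→P2 8, S-ζ→P4 15, S-η→P4 3  ⇒ total 72.
Compare {P1, P2}: total 86.
Compare {P2, P3}: total 95.
No size-2 selection does better; minimum is 72.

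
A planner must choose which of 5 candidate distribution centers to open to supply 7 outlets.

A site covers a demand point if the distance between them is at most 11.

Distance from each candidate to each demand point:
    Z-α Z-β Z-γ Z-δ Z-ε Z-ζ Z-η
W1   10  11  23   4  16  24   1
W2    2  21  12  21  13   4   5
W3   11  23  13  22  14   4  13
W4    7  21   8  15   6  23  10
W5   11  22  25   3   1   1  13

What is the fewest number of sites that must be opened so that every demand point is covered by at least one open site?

Coverage sets (demand points within 11 of each site):
  W1: {Z-α, Z-β, Z-δ, Z-η}
  W2: {Z-α, Z-ζ, Z-η}
  W3: {Z-α, Z-ζ}
  W4: {Z-α, Z-γ, Z-ε, Z-η}
  W5: {Z-α, Z-δ, Z-ε, Z-ζ}
No 2 sites suffice: every size-2 union leaves at least one demand point uncovered.
But {W1, W2, W4} covers everything, so the minimum is 3.

3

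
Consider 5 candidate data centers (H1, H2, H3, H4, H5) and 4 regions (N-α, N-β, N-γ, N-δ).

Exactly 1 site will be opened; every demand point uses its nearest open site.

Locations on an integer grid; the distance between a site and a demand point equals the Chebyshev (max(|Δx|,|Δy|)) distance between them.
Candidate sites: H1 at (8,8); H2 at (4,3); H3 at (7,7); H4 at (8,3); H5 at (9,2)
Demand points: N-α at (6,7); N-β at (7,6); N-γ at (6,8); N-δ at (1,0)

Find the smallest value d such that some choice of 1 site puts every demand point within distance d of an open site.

5

Open {H2}.
  Farthest demand point is N-γ at distance 5 (to H2); all others are ≤ 5.
With {H3} the worst case is 7.
With {H4} the worst case is 7.
No size-1 selection achieves below 5.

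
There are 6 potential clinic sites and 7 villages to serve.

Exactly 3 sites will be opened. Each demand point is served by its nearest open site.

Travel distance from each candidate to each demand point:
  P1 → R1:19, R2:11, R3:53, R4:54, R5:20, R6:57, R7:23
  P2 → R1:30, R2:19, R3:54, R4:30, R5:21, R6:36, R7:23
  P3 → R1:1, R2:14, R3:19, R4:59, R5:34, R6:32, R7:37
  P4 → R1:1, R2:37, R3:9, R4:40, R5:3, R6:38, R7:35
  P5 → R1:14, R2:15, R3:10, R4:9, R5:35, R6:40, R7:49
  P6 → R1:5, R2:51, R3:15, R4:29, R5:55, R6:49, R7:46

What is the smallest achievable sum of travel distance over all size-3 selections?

94

Open {P1, P4, P5}.
  R1→P4 1, R2→P1 11, R3→P4 9, R4→P5 9, R5→P4 3, R6→P4 38, R7→P1 23  ⇒ total 94.
Compare {P2, P4, P5}: total 96.
Compare {P3, P4, P5}: total 103.
No size-3 selection does better; minimum is 94.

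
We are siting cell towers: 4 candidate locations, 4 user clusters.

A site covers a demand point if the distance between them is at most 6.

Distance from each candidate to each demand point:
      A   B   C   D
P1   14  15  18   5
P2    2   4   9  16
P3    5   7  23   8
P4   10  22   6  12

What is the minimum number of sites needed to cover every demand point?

Coverage sets (demand points within 6 of each site):
  P1: {D}
  P2: {A, B}
  P3: {A}
  P4: {C}
No 2 sites suffice: every size-2 union leaves at least one demand point uncovered.
But {P1, P2, P4} covers everything, so the minimum is 3.

3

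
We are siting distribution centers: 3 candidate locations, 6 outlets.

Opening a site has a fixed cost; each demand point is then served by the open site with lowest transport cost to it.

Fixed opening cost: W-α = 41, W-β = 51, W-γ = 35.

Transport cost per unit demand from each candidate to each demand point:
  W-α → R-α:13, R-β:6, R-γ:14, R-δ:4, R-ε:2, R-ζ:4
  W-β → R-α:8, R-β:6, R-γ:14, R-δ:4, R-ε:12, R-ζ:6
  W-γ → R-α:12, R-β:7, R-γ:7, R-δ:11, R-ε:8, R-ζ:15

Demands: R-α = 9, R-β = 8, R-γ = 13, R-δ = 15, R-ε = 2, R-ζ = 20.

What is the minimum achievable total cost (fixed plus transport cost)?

Open {W-α, W-γ}: assign each demand point to its cheapest open site.
  R-α→W-γ 9×12=108, R-β→W-α 8×6=48, R-γ→W-γ 13×7=91, R-δ→W-α 15×4=60, R-ε→W-α 2×2=4, R-ζ→W-α 20×4=80
  transport cost 391, fixed 76 → total 467.
Compare {W-α, W-β, W-γ}: transport cost 355 + fixed 127 = 482.
Compare {W-β, W-γ}: transport cost 407 + fixed 86 = 493.
Compare {W-α}: transport cost 491 + fixed 41 = 532.
All other subsets cost ≥ 482. Minimum total cost: 467.

467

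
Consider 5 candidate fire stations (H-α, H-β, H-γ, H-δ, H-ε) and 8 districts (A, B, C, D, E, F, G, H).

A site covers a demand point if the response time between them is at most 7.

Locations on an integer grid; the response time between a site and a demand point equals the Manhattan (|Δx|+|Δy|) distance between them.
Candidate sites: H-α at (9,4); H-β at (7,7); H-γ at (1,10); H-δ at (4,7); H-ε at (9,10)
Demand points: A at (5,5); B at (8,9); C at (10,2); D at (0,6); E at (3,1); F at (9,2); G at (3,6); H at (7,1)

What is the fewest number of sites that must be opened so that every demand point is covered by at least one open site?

2

Coverage sets (demand points within 7 of each site):
  H-α: {A, B, C, F, H}
  H-β: {A, B, F, G, H}
  H-γ: {D, G}
  H-δ: {A, B, D, E, G}
  H-ε: {B}
No single site covers all 8 demand points.
But {H-α, H-δ} covers everything, so the minimum is 2.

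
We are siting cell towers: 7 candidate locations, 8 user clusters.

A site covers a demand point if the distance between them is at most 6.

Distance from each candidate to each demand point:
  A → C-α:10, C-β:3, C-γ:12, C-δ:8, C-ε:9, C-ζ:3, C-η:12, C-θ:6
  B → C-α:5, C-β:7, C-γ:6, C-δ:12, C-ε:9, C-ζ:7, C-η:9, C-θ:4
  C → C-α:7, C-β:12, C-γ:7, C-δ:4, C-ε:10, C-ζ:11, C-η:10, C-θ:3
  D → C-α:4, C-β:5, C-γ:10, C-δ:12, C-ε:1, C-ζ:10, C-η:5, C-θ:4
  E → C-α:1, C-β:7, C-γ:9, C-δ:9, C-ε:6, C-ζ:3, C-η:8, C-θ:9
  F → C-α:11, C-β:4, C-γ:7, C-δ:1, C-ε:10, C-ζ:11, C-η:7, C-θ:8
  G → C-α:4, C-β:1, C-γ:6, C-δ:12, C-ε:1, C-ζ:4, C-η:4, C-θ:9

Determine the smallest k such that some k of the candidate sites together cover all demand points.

Coverage sets (demand points within 6 of each site):
  A: {C-β, C-ζ, C-θ}
  B: {C-α, C-γ, C-θ}
  C: {C-δ, C-θ}
  D: {C-α, C-β, C-ε, C-η, C-θ}
  E: {C-α, C-ε, C-ζ}
  F: {C-β, C-δ}
  G: {C-α, C-β, C-γ, C-ε, C-ζ, C-η}
No single site covers all 8 demand points.
But {C, G} covers everything, so the minimum is 2.

2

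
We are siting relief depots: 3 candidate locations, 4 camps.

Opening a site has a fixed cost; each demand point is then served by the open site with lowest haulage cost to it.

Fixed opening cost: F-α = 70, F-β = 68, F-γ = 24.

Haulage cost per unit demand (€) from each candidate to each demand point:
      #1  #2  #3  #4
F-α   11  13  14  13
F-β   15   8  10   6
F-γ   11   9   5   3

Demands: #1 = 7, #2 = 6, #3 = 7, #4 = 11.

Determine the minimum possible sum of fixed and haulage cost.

Open {F-γ}: assign each demand point to its cheapest open site.
  #1→F-γ 7×11=77, #2→F-γ 6×9=54, #3→F-γ 7×5=35, #4→F-γ 11×3=33
  haulage cost 199, fixed 24 → total 223.
Compare {F-β, F-γ}: haulage cost 193 + fixed 92 = 285.
Compare {F-α, F-γ}: haulage cost 199 + fixed 94 = 293.
Compare {F-α, F-β, F-γ}: haulage cost 193 + fixed 162 = 355.
All other subsets cost ≥ 285. Minimum total cost: 223.

223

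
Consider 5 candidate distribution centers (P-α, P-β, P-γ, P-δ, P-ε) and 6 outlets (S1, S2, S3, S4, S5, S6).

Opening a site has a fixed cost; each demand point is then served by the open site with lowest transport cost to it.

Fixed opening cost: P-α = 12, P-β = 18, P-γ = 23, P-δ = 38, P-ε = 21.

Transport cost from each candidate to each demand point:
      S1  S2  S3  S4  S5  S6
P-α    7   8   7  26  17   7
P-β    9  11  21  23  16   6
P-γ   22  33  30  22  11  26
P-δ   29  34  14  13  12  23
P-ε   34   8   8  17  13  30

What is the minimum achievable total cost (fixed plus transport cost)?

84

Open {P-α}: assign each demand point to its cheapest open site.
  S1→P-α 7, S2→P-α 8, S3→P-α 7, S4→P-α 26, S5→P-α 17, S6→P-α 7
  transport cost 72, fixed 12 → total 84.
Compare {P-α, P-ε}: transport cost 59 + fixed 33 = 92.
Compare {P-α, P-β}: transport cost 67 + fixed 30 = 97.
Compare {P-α, P-γ}: transport cost 62 + fixed 35 = 97.
All other subsets cost ≥ 92. Minimum total cost: 84.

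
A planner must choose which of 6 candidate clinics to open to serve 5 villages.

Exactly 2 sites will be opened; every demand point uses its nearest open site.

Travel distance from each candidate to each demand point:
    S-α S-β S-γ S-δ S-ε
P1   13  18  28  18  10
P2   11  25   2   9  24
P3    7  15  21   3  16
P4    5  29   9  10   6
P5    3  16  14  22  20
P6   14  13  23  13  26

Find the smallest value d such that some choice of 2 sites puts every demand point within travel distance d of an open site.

Open {P4, P6}.
  Farthest demand point is S-β at travel distance 13 (to P6); all others are ≤ 13.
With {P3, P4} the worst case is 15.
With {P2, P3} the worst case is 16.
No size-2 selection achieves below 13.

13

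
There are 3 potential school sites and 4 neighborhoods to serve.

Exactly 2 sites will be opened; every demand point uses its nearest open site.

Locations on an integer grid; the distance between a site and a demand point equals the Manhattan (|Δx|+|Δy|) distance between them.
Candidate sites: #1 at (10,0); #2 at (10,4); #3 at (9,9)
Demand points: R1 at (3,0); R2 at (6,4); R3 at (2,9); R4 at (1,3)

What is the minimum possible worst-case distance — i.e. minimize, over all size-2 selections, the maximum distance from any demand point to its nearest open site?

Open {#2, #3}.
  Farthest demand point is R1 at distance 11 (to #2); all others are ≤ 11.
With {#1, #3} the worst case is 12.
With {#1, #2} the worst case is 13.
No size-2 selection achieves below 11.

11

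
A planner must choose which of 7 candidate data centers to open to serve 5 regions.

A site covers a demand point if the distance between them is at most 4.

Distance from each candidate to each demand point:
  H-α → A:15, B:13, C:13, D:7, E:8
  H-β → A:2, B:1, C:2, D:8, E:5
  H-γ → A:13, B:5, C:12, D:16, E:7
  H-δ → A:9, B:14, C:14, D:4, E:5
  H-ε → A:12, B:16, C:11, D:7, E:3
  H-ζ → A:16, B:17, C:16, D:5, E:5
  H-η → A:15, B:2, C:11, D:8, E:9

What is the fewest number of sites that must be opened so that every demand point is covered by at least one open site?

3

Coverage sets (demand points within 4 of each site):
  H-α: {}
  H-β: {A, B, C}
  H-γ: {}
  H-δ: {D}
  H-ε: {E}
  H-ζ: {}
  H-η: {B}
No 2 sites suffice: every size-2 union leaves at least one demand point uncovered.
But {H-β, H-δ, H-ε} covers everything, so the minimum is 3.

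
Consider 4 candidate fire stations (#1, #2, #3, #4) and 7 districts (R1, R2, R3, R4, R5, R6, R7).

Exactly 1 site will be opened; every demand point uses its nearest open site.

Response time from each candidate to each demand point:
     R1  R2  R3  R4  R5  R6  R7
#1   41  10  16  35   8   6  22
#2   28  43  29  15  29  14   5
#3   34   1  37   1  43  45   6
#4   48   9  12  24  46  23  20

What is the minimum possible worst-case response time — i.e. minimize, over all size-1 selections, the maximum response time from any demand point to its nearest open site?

41

Open {#1}.
  Farthest demand point is R1 at response time 41 (to #1); all others are ≤ 41.
With {#2} the worst case is 43.
With {#3} the worst case is 45.
No size-1 selection achieves below 41.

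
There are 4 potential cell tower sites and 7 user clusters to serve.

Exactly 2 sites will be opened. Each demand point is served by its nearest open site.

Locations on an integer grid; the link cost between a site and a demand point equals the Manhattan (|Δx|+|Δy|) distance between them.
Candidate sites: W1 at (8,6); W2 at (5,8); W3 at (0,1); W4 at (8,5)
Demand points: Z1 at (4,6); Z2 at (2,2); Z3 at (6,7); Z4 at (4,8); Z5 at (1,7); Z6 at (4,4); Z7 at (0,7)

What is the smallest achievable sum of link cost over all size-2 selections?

Open {W2, W3}.
  Z1→W2 3, Z2→W3 3, Z3→W2 2, Z4→W2 1, Z5→W2 5, Z6→W2 5, Z7→W2 6  ⇒ total 25.
Compare {W1, W2}: total 31.
Compare {W2, W4}: total 31.
No size-2 selection does better; minimum is 25.

25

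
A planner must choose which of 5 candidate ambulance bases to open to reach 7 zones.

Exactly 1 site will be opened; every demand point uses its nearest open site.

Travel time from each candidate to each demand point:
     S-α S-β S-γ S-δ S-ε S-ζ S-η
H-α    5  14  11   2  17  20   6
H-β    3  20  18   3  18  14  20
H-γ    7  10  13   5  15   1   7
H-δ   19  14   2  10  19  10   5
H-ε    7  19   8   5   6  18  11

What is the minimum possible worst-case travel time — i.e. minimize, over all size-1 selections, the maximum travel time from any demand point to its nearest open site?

15

Open {H-γ}.
  Farthest demand point is S-ε at travel time 15 (to H-γ); all others are ≤ 15.
With {H-δ} the worst case is 19.
With {H-ε} the worst case is 19.
No size-1 selection achieves below 15.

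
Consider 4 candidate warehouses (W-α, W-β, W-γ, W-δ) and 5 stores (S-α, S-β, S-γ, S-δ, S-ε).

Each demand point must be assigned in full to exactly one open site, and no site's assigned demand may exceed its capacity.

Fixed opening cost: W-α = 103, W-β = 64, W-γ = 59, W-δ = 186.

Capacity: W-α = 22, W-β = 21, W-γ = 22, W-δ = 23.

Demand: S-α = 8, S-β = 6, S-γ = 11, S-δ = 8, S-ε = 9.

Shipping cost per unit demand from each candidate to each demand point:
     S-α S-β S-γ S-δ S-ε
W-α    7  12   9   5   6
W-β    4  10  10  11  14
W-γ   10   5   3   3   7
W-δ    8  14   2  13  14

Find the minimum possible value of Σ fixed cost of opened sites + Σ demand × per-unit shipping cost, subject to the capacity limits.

415

Open {W-α, W-β, W-γ}; cheapest assignment that respects the capacities:
  W-α (cap 22, load 17): S-δ, S-ε — cost 8×5 + 9×6 = 94
  W-β (cap 21, load 8): S-α — cost 8×4 = 32
  W-γ (cap 22, load 17): S-β, S-γ — cost 6×5 + 11×3 = 63
  Shipping 189, fixed 226 → total 415.
  Any other capacity-feasible assignment to {W-α, W-β, W-γ} ships for at least 189.
Compare {W-α, W-γ}: its best feasible assignment gives total 426.
Compare {W-β, W-γ}: its best feasible assignment gives total 493.
Every other set of open sites that can feasibly serve all demand totals ≥ 426 even under its best assignment. Minimum: 415.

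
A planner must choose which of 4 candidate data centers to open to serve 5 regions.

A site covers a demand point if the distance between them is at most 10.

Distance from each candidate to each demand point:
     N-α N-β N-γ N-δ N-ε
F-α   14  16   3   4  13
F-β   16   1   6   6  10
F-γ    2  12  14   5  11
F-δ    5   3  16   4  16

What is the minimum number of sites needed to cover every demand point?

2

Coverage sets (demand points within 10 of each site):
  F-α: {N-γ, N-δ}
  F-β: {N-β, N-γ, N-δ, N-ε}
  F-γ: {N-α, N-δ}
  F-δ: {N-α, N-β, N-δ}
No single site covers all 5 demand points.
But {F-β, F-γ} covers everything, so the minimum is 2.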